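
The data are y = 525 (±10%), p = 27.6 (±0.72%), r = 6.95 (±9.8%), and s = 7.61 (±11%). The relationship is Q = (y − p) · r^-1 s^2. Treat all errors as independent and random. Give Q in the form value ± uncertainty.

Let u = y − p = 497. δu = √(δy² + δp²) = √(2760 + 0.0395) = 52.5, so δu/u = 0.106.
Q is then a monomial in u, r, s:
δQ/Q = √((δu/u)² + (-1·δr/r)² + (2·δs/s)²) = √(0.0111 + 0.00960 + 0.0484) = 0.263
Q = 4140, so δQ = 0.263 × 4140 = 1090.

4140 ± 1090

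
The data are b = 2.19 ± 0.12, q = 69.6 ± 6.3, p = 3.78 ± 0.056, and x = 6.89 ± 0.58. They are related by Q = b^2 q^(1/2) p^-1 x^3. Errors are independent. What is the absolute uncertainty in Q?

967

Each factor contributes (exponent × relative error)² to (δQ/Q)²:
  (2·δb/b)² = (2×0.0548)² = 0.0120;  (½·δq/q)² = (0.5×0.0905)² = 0.00205;  (-1·δp/p)² = (-1×0.0148)² = 0.000219;  (3·δx/x)² = (3×0.0842)² = 0.0638
δQ/Q = √(0.0781) = 0.279
Q = 3460, so δQ = 0.279 × 3460 = 967.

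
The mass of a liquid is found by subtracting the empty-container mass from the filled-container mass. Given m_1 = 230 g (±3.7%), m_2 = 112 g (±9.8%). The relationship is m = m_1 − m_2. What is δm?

Absolute uncertainties add in quadrature for a linear combination:
  (δm_1)² = 72.4;  (δm_2)² = 120
δm = √(193) = 13.9 g

13.9 g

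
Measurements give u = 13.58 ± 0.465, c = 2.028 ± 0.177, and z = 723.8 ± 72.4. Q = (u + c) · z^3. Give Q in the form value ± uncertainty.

(5.918 ± 1.79) × 10^9

Let w = u + c = 15.61. δw = √(δu² + δc²) = √(0.216 + 0.0313) = 0.498, so δw/w = 0.0319.
Q is then a monomial in w, z:
δQ/Q = √((δw/w)² + (3·δz/z)²) = √(0.00102 + 0.0900) = 0.302
Q = 5.918e+09, so δQ = 0.302 × 5.918e+09 = 1.79e+09.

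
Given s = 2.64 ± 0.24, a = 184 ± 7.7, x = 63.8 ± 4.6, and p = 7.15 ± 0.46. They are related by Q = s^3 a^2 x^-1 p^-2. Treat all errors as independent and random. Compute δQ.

Products/powers → add relative errors in quadrature, weighted by exponent:
  (3·δs/s)² = (3×0.0909)² = 0.0744;  (2·δa/a)² = (2×0.0418)² = 0.00700;  (-1·δx/x)² = (-1×0.0721)² = 0.00520;  (-2·δp/p)² = (-2×0.0643)² = 0.0166
δQ/Q = √(0.103) = 0.321
Q = 191, so δQ = 0.321 × 191 = 61.3.

61.3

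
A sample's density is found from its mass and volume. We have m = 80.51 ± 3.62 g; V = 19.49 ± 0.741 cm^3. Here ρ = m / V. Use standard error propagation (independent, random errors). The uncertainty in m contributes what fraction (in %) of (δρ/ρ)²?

(δρ/ρ)² = (1·δm/m)² + (-1·δV/V)²
  m term: (1×0.0450)² = 0.00202
  V term: (-1×0.0380)² = 0.00145
Total = 0.00347. Share from m = 0.00202/0.00347 = 0.583.

58.3%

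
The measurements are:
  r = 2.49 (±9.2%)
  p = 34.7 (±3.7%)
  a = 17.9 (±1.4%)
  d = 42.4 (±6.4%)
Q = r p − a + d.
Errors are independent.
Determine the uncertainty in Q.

8.99

Let w = r·p = 86.4. δw/w = √((1·δr/r)² + (1·δp/p)²) = √(0.00846 + 0.00137) = 0.0992, so δw = 8.57.
Q = w − a + d: δQ = √(δw² + δa² + δd²) = √(73.4 + 0.0628 + 7.36) = 8.99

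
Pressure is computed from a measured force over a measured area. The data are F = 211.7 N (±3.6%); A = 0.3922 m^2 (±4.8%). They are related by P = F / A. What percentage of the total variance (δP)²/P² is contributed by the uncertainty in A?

(δP/P)² = (1·δF/F)² + (-1·δA/A)²
  F term: (1×0.0360)² = 0.00130
  A term: (-1×0.0480)² = 0.00230
Total = 0.00360. Share from A = 0.00230/0.00360 = 0.640.

64.0%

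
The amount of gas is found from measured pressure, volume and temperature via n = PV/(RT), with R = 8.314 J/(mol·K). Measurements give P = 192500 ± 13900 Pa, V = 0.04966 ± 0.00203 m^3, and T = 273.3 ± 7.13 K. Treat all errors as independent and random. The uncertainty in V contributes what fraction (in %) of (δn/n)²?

(δn/n)² = (1·δP/P)² + (1·δV/V)² + (-1·δT/T)²
  P term: (1×0.0722)² = 0.00521
  V term: (1×0.0409)² = 0.00167
  T term: (-1×0.0261)² = 0.000681
Total = 0.00757. Share from V = 0.00167/0.00757 = 0.221.

22.1%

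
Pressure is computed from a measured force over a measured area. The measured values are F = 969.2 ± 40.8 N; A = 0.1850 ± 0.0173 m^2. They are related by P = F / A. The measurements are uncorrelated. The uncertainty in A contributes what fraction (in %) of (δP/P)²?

(δP/P)² = (1·δF/F)² + (-1·δA/A)²
  F term: (1×0.0421)² = 0.00177
  A term: (-1×0.0935)² = 0.00874
Total = 0.0105. Share from A = 0.00874/0.0105 = 0.831.

83.1%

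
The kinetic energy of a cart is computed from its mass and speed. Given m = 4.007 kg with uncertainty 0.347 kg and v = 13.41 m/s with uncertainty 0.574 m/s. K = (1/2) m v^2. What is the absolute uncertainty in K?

43.9 J

K is a product of powers, so relative uncertainties combine in quadrature:
  (1·δm/m)² = (1×0.0866)² = 0.00750;  (2·δv/v)² = (2×0.0428)² = 0.00733
δK/K = √(0.0148) = 0.122
K = 360.3 J, so δK = 0.122 × 360.3 = 43.9 J.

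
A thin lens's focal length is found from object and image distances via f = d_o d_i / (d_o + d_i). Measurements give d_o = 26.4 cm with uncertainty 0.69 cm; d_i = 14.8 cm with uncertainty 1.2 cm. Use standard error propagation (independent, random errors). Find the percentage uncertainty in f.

5.28%

∂f/∂d_o = (d_i/(d_o+d_i))² = 0.129;  ∂f/∂d_i = (d_o/(d_o+d_i))² = 0.411
δf = √((∂f/∂d_o · δd_o)² + (∂f/∂d_i · δd_i)²) = √(0.00793 + 0.243) = 0.501 cm
f = 9.48 cm, so δf/f = 0.501/9.48 = 0.0528.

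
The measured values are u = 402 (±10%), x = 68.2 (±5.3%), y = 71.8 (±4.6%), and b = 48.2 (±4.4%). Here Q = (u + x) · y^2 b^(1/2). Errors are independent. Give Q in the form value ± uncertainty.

Let w = u + x = 470. δw = √(δu² + δx²) = √(1620 + 13.1) = 40.4, so δw/w = 0.0858.
Q is then a monomial in w, y, b:
δQ/Q = √((δw/w)² + (2·δy/y)² + (½·δb/b)²) = √(0.00737 + 0.00846 + 0.000484) = 0.128
Q = 1.68e+07, so δQ = 0.128 × 1.68e+07 = 2.15e+06.

(1.68 ± 0.215) × 10^7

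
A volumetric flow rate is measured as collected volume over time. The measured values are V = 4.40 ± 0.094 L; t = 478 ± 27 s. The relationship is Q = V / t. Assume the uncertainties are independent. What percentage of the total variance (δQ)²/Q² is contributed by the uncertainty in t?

87.5%

(δQ/Q)² = (1·δV/V)² + (-1·δt/t)²
  V term: (1×0.0214)² = 0.000456
  t term: (-1×0.0565)² = 0.00319
Total = 0.00365. Share from t = 0.00319/0.00365 = 0.875.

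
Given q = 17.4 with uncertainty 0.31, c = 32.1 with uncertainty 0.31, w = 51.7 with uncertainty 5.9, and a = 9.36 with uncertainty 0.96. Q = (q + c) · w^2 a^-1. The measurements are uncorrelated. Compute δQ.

3540

Let u = q + c = 49.5. δu = √(δq² + δc²) = √(0.0961 + 0.0961) = 0.438, so δu/u = 0.00886.
Q is then a monomial in u, w, a:
δQ/Q = √((δu/u)² + (2·δw/w)² + (-1·δa/a)²) = √(7.84e-05 + 0.0521 + 0.0105) = 0.250
Q = 14100, so δQ = 0.250 × 14100 = 3540.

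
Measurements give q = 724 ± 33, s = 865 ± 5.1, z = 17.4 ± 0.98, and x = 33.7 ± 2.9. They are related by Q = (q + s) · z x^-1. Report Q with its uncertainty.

820 ± 86.1

Let u = q + s = 1590. δu = √(δq² + δs²) = √(1090 + 26.0) = 33.4, so δu/u = 0.0210.
Q is then a monomial in u, z, x:
δQ/Q = √((δu/u)² + (1·δz/z)² + (-1·δx/x)²) = √(0.000442 + 0.00317 + 0.00741) = 0.105
Q = 820, so δQ = 0.105 × 820 = 86.1.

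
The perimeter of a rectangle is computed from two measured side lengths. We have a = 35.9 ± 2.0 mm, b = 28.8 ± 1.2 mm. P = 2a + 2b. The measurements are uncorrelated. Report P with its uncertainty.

129 ± 4.66 mm

Sums and differences: (δP)² = Σ (cᵢ δxᵢ)².
  (2·δa)² = 16.0;  (2·δb)² = 5.76
δP = √(21.8) = 4.66 mm
P = 129 mm.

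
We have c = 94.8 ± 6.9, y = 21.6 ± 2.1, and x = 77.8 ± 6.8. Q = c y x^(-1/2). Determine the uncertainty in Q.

Since Q is a product/quotient, work with relative uncertainties:
  (1·δc/c)² = (1×0.0728)² = 0.00530;  (1·δy/y)² = (1×0.0972)² = 0.00945;  (−½·δx/x)² = (-0.5×0.0874)² = 0.00191
δQ/Q = √(0.0167) = 0.129
Q = 232, so δQ = 0.129 × 232 = 30.0.

30.0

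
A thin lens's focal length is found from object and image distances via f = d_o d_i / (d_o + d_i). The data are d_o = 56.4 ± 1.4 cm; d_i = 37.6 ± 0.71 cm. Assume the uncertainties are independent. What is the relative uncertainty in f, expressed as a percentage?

1.51%

∂f/∂d_o = (d_i/(d_o+d_i))² = 0.160;  ∂f/∂d_i = (d_o/(d_o+d_i))² = 0.360
δf = √((∂f/∂d_o · δd_o)² + (∂f/∂d_i · δd_i)²) = √(0.0502 + 0.0653) = 0.340 cm
f = 22.6 cm, so δf/f = 0.340/22.6 = 0.0151.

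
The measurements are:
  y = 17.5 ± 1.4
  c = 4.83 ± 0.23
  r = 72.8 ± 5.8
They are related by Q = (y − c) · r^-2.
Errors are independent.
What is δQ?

0.000466

Let u = y − c = 12.7. δu = √(δy² + δc²) = √(1.96 + 0.0529) = 1.42, so δu/u = 0.112.
Q is then a monomial in u, r:
δQ/Q = √((δu/u)² + (-2·δr/r)²) = √(0.0125 + 0.0254) = 0.195
Q = 0.00239, so δQ = 0.195 × 0.00239 = 0.000466.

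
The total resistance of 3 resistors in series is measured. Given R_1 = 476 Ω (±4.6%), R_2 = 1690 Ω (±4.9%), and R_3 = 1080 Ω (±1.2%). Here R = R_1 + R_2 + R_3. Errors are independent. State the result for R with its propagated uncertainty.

Each term contributes (cᵢ δxᵢ)² to (δR)²:
  (δR_1)² = 479;  (δR_2)² = 6860;  (δR_3)² = 168
δR = √(7500) = 86.6 Ω
R = 3250 Ω.

3250 ± 86.6 Ω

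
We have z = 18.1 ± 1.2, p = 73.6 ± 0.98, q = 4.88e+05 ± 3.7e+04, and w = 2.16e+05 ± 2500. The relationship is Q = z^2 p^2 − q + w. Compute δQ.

Let h = z^2·p^2 = 1.77e+06. δh/h = √((2·δz/z)² + (2·δp/p)²) = √(0.0176 + 0.000709) = 0.135, so δh = 2.4e+05.
Q = h − q + w: δQ = √(δh² + δq² + δw²) = √(5.76e+10 + 1.37e+09 + 6.25e+06) = 2.43e+05

2.43e+05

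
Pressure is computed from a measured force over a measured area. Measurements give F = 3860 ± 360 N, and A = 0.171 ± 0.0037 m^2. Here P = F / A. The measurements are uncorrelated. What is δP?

P is a product of powers, so relative uncertainties combine in quadrature:
  (1·δF/F)² = (1×0.0933)² = 0.00870;  (-1·δA/A)² = (-1×0.0216)² = 0.000468
δP/P = √(0.00917) = 0.0957
P = 22600 Pa, so δP = 0.0957 × 22600 = 2160 Pa.

2160 Pa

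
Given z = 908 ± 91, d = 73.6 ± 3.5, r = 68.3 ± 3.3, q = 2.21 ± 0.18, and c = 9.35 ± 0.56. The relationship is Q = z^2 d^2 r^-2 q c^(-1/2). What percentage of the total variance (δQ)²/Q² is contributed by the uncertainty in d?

(δQ/Q)² = (2·δz/z)² + (2·δd/d)² + (-2·δr/r)² + (1·δq/q)² + (−½·δc/c)²
  z term: (2×0.100)² = 0.0402
  d term: (2×0.0476)² = 0.00905
  r term: (-2×0.0483)² = 0.00934
  q term: (1×0.0814)² = 0.00663
  c term: (-0.5×0.0599)² = 0.000897
Total = 0.0661. Share from d = 0.00905/0.0661 = 0.137.

13.7%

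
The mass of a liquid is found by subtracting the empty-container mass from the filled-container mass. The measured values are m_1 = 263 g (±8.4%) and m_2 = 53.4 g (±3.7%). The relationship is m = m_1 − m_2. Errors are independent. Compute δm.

22.2 g

For a sum/difference, combine absolute errors in quadrature:
  (δm_1)² = 488;  (δm_2)² = 3.90
δm = √(492) = 22.2 g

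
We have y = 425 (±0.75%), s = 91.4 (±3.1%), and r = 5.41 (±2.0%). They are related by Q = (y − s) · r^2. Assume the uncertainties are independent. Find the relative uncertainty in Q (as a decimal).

0.0420

Let u = y − s = 334. δu = √(δy² + δs²) = √(10.2 + 8.03) = 4.26, so δu/u = 0.0128.
Q is then a monomial in u, r:
δQ/Q = √((δu/u)² + (2·δr/r)²) = √(0.000163 + 0.00160) = 0.0420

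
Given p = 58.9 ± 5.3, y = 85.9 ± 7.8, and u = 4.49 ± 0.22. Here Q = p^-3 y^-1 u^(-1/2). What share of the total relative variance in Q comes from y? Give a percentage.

(δQ/Q)² = (-3·δp/p)² + (-1·δy/y)² + (−½·δu/u)²
  p term: (-3×0.0900)² = 0.0729
  y term: (-1×0.0908)² = 0.00825
  u term: (-0.5×0.0490)² = 0.000600
Total = 0.0817. Share from y = 0.00825/0.0817 = 0.101.

10.1%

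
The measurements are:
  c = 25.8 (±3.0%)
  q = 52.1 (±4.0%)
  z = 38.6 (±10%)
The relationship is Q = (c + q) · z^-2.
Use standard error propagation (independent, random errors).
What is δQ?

0.0106

Let u = c + q = 77.9. δu = √(δc² + δq²) = √(0.599 + 4.34) = 2.22, so δu/u = 0.0285.
Q is then a monomial in u, z:
δQ/Q = √((δu/u)² + (-2·δz/z)²) = √(0.000814 + 0.0400) = 0.202
Q = 0.0523, so δQ = 0.202 × 0.0523 = 0.0106.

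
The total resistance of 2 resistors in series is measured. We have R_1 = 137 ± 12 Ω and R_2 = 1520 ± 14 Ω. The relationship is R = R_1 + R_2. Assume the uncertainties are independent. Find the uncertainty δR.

18.4 Ω

Absolute uncertainties add in quadrature for a linear combination:
  (δR_1)² = 144;  (δR_2)² = 196
δR = √(340) = 18.4 Ω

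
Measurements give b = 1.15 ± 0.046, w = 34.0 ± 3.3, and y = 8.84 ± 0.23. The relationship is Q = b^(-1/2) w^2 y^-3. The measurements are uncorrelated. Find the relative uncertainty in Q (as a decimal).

For a monomial Q ∝ b^(-1/2), w^2, y^-3, fractional errors add in quadrature:
  (−½·δb/b)² = (-0.5×0.0400)² = 0.000400;  (2·δw/w)² = (2×0.0971)² = 0.0377;  (-3·δy/y)² = (-3×0.0260)² = 0.00609
δQ/Q = √(0.0442) = 0.210

0.210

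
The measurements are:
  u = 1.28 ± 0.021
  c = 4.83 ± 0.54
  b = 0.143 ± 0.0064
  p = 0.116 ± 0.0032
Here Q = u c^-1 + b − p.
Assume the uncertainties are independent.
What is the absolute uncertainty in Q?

0.0308

Let w = u·c^-1 = 0.265. δw/w = √((1·δu/u)² + (-1·δc/c)²) = √(0.000269 + 0.0125) = 0.113, so δw = 0.0299.
Q = w + b − p: δQ = √(δw² + δb² + δp²) = √(0.000897 + 4.1e-05 + 1.02e-05) = 0.0308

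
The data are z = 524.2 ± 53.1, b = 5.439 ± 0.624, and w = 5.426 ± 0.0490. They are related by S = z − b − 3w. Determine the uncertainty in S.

For a sum/difference, combine absolute errors in quadrature:
  (δz)² = 2820;  (δb)² = 0.389;  (3·δw)² = 0.0216
δS = √(2820) = 53.1

53.1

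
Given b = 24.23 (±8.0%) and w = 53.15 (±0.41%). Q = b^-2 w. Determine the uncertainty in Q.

0.0145

Relative error in a monomial: (δQ/Q)² = Σ (nᵢ · δxᵢ/xᵢ)².
  (-2·δb/b)² = (-2×0.0800)² = 0.0256;  (1·δw/w)² = (1×0.00410)² = 1.68e-05
δQ/Q = √(0.0256) = 0.160
Q = 0.09053, so δQ = 0.160 × 0.09053 = 0.0145.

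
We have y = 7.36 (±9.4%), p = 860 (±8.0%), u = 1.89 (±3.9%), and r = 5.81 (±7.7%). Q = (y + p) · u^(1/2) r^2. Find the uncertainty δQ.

Let w = y + p = 867. δw = √(δy² + δp²) = √(0.479 + 4730) = 68.8, so δw/w = 0.0793.
Q is then a monomial in w, u, r:
δQ/Q = √((δw/w)² + (½·δu/u)² + (2·δr/r)²) = √(0.00629 + 0.000380 + 0.0237) = 0.174
Q = 40300, so δQ = 0.174 × 40300 = 7020.

7020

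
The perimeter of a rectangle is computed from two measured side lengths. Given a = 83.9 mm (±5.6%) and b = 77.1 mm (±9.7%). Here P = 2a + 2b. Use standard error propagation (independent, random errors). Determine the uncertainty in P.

17.7 mm

For a sum/difference, combine absolute errors in quadrature:
  (2·δa)² = 88.3;  (2·δb)² = 224
δP = √(312) = 17.7 mm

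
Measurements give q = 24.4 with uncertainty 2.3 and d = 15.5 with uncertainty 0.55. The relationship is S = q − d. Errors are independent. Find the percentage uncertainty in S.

26.6%

Each term contributes (cᵢ δxᵢ)² to (δS)²:
  (δq)² = 5.29;  (δd)² = 0.303
δS = √(5.59) = 2.36
S = 8.90, so δS/S = 2.36/8.90 = 0.266.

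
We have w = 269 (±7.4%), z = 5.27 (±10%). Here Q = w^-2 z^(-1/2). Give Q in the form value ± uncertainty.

Relative error in a monomial: (δQ/Q)² = Σ (nᵢ · δxᵢ/xᵢ)².
  (-2·δw/w)² = (-2×0.0740)² = 0.0219;  (−½·δz/z)² = (-0.5×0.100)² = 0.00250
δQ/Q = √(0.0244) = 0.156
Q = 6.02e-06, so δQ = 0.156 × 6.02e-06 = 9.4e-07.

(6.02 ± 0.940) × 10^-6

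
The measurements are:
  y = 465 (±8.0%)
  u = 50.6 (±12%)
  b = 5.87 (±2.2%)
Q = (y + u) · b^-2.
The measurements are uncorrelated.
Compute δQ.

1.28

Let w = y + u = 516. δw = √(δy² + δu²) = √(1380 + 36.9) = 37.7, so δw/w = 0.0731.
Q is then a monomial in w, b:
δQ/Q = √((δw/w)² + (-2·δb/b)²) = √(0.00534 + 0.00194) = 0.0853
Q = 15.0, so δQ = 0.0853 × 15.0 = 1.28.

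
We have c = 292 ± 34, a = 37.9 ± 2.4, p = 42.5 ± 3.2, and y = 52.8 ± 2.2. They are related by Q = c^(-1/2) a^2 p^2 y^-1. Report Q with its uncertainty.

Products/powers → add relative errors in quadrature, weighted by exponent:
  (−½·δc/c)² = (-0.5×0.116)² = 0.00339;  (2·δa/a)² = (2×0.0633)² = 0.0160;  (2·δp/p)² = (2×0.0753)² = 0.0227;  (-1·δy/y)² = (-1×0.0417)² = 0.00174
δQ/Q = √(0.0438) = 0.209
Q = 2880, so δQ = 0.209 × 2880 = 602.

2880 ± 602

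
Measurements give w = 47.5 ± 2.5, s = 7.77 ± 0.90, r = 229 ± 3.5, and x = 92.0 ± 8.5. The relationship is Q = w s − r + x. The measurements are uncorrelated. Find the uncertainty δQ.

47.8

Let p = w·s = 369. δp/p = √((1·δw/w)² + (1·δs/s)²) = √(0.00277 + 0.0134) = 0.127, so δp = 47.0.
Q = p − r + x: δQ = √(δp² + δr² + δx²) = √(2200 + 12.2 + 72.2) = 47.8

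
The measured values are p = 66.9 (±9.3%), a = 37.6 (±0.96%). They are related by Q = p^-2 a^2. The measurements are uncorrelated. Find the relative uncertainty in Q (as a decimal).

0.187

Products/powers → add relative errors in quadrature, weighted by exponent:
  (-2·δp/p)² = (-2×0.0930)² = 0.0346;  (2·δa/a)² = (2×0.00960)² = 0.000369
δQ/Q = √(0.0350) = 0.187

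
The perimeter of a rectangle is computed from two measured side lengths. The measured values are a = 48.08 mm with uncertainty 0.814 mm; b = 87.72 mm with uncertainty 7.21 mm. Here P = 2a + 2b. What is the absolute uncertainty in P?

14.5 mm

P is a linear combination, so absolute uncertainties add in quadrature:
  (2·δa)² = 2.65;  (2·δb)² = 208
δP = √(211) = 14.5 mm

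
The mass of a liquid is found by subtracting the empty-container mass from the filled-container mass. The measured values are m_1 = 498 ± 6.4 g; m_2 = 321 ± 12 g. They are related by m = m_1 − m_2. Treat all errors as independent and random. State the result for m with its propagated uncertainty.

Absolute uncertainties add in quadrature for a linear combination:
  (δm_1)² = 41.0;  (δm_2)² = 144
δm = √(185) = 13.6 g
m = 177 g.

177 ± 13.6 g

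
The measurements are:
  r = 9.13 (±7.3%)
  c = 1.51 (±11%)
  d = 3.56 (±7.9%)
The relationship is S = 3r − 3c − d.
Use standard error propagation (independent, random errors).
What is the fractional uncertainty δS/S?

0.108

Sums and differences: (δS)² = Σ (cᵢ δxᵢ)².
  (3·δr)² = 4.00;  (3·δc)² = 0.248;  (δd)² = 0.0791
δS = √(4.33) = 2.08
S = 19.3, so δS/S = 2.08/19.3 = 0.108.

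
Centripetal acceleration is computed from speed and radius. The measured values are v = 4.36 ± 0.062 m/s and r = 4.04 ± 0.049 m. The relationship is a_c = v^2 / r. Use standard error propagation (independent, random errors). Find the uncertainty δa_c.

0.145 m/s^2

Products/powers → add relative errors in quadrature, weighted by exponent:
  (2·δv/v)² = (2×0.0142)² = 0.000809;  (-1·δr/r)² = (-1×0.0121)² = 0.000147
δa_c/a_c = √(0.000956) = 0.0309
a_c = 4.71 m/s^2, so δa_c = 0.0309 × 4.71 = 0.145 m/s^2.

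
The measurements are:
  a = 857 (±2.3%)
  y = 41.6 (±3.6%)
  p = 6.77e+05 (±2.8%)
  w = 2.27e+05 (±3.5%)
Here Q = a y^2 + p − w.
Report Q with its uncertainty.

(1.93 ± 0.114) × 10^6

Let h = a·y^2 = 1.48e+06. δh/h = √((1·δa/a)² + (2·δy/y)²) = √(0.000529 + 0.00518) = 0.0756, so δh = 1.12e+05.
Q = h + p − w: δQ = √(δh² + δp² + δw²) = √(1.26e+10 + 3.59e+08 + 6.31e+07) = 1.14e+05
Q = 1.93e+06.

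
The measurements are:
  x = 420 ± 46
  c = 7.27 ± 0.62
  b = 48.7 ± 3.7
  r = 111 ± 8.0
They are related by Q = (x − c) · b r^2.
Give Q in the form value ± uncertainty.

Let u = x − c = 413. δu = √(δx² + δc²) = √(2120 + 0.384) = 46.0, so δu/u = 0.111.
Q is then a monomial in u, b, r:
δQ/Q = √((δu/u)² + (1·δb/b)² + (2·δr/r)²) = √(0.0124 + 0.00577 + 0.0208) = 0.197
Q = 2.48e+08, so δQ = 0.197 × 2.48e+08 = 4.89e+07.

(2.48 ± 0.489) × 10^8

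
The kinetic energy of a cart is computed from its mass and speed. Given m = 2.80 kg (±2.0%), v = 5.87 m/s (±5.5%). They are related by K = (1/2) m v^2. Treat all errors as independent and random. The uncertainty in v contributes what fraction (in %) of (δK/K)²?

96.8%

(δK/K)² = (1·δm/m)² + (2·δv/v)²
  m term: (1×0.0200)² = 0.000400
  v term: (2×0.0550)² = 0.0121
Total = 0.0125. Share from v = 0.0121/0.0125 = 0.968.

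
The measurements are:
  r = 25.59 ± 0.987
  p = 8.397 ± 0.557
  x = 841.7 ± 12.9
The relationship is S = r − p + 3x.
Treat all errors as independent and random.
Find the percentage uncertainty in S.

S is a linear combination, so absolute uncertainties add in quadrature:
  (δr)² = 0.974;  (δp)² = 0.310;  (3·δx)² = 1500
δS = √(1500) = 38.7
S = 2542, so δS/S = 38.7/2542 = 0.0152.

1.52%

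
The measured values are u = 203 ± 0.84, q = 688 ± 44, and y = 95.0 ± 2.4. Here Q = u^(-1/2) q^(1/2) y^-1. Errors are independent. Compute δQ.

Q is a product of powers, so relative uncertainties combine in quadrature:
  (−½·δu/u)² = (-0.5×0.00414)² = 4.28e-06;  (½·δq/q)² = (0.5×0.0640)² = 0.00102;  (-1·δy/y)² = (-1×0.0253)² = 0.000638
δQ/Q = √(0.00167) = 0.0408
Q = 0.0194, so δQ = 0.0408 × 0.0194 = 0.000791.

0.000791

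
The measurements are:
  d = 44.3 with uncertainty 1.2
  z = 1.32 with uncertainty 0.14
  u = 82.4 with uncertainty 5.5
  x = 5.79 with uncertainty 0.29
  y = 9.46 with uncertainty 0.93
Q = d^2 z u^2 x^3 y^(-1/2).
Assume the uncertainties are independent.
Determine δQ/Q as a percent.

23.9%

Since Q is a product/quotient, work with relative uncertainties:
  (2·δd/d)² = (2×0.0271)² = 0.00294;  (1·δz/z)² = (1×0.106)² = 0.0112;  (2·δu/u)² = (2×0.0667)² = 0.0178;  (3·δx/x)² = (3×0.0501)² = 0.0226;  (−½·δy/y)² = (-0.5×0.0983)² = 0.00242
δQ/Q = √(0.0570) = 0.239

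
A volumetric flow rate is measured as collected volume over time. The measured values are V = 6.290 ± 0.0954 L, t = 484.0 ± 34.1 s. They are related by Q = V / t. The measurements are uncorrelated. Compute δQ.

Since Q is a product/quotient, work with relative uncertainties:
  (1·δV/V)² = (1×0.0152)² = 0.000230;  (-1·δt/t)² = (-1×0.0705)² = 0.00496
δQ/Q = √(0.00519) = 0.0721
Q = 0.01300 L/s, so δQ = 0.0721 × 0.01300 = 0.000937 L/s.

0.000937 L/s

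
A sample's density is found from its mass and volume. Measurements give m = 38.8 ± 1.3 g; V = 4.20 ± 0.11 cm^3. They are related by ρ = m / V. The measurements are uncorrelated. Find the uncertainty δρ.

Relative error in a monomial: (δρ/ρ)² = Σ (nᵢ · δxᵢ/xᵢ)².
  (1·δm/m)² = (1×0.0335)² = 0.00112;  (-1·δV/V)² = (-1×0.0262)² = 0.000686
δρ/ρ = √(0.00181) = 0.0425
ρ = 9.24 g/cm^3, so δρ = 0.0425 × 9.24 = 0.393 g/cm^3.

0.393 g/cm^3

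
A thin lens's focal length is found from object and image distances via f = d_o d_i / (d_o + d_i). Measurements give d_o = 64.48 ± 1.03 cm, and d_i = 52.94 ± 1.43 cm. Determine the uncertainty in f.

0.479 cm

∂f/∂d_o = (d_i/(d_o+d_i))² = 0.203;  ∂f/∂d_i = (d_o/(d_o+d_i))² = 0.302
δf = √((∂f/∂d_o · δd_o)² + (∂f/∂d_i · δd_i)²) = √(0.0438 + 0.186) = 0.479 cm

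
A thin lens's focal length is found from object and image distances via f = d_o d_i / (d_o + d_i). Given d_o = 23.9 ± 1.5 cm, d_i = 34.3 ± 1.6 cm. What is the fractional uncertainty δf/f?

∂f/∂d_o = (d_i/(d_o+d_i))² = 0.347;  ∂f/∂d_i = (d_o/(d_o+d_i))² = 0.169
δf = √((∂f/∂d_o · δd_o)² + (∂f/∂d_i · δd_i)²) = √(0.271 + 0.0728) = 0.587 cm
f = 14.1 cm, so δf/f = 0.587/14.1 = 0.0417.

0.0417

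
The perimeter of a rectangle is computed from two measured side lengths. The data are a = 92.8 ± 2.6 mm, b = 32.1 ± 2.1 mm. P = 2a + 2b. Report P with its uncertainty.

Each term contributes (cᵢ δxᵢ)² to (δP)²:
  (2·δa)² = 27.0;  (2·δb)² = 17.6
δP = √(44.7) = 6.68 mm
P = 250 mm.

250 ± 6.68 mm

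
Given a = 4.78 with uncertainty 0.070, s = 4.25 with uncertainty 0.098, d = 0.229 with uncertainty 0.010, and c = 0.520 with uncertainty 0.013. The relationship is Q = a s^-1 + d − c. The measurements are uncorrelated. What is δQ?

0.0348

Let p = a·s^-1 = 1.12. δp/p = √((1·δa/a)² + (-1·δs/s)²) = √(0.000214 + 0.000532) = 0.0273, so δp = 0.0307.
Q = p + d − c: δQ = √(δp² + δd² + δc²) = √(0.000944 + 0.000100 + 0.000169) = 0.0348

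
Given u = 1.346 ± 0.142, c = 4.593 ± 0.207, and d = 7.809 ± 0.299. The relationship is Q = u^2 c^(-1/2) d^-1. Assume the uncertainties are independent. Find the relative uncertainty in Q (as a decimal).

Q is a product of powers, so relative uncertainties combine in quadrature:
  (2·δu/u)² = (2×0.105)² = 0.0445;  (−½·δc/c)² = (-0.5×0.0451)² = 0.000508;  (-1·δd/d)² = (-1×0.0383)² = 0.00147
δQ/Q = √(0.0465) = 0.216

0.216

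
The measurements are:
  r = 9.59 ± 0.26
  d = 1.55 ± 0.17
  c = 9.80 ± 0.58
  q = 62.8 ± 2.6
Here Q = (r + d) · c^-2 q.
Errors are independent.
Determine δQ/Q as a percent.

Let u = r + d = 11.1. δu = √(δr² + δd²) = √(0.0676 + 0.0289) = 0.311, so δu/u = 0.0279.
Q is then a monomial in u, c, q:
δQ/Q = √((δu/u)² + (-2·δc/c)² + (1·δq/q)²) = √(0.000778 + 0.0140 + 0.00171) = 0.128

12.8%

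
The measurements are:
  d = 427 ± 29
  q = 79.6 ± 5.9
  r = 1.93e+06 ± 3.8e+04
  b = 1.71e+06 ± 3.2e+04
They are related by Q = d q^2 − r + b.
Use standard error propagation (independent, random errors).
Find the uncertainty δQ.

4.44e+05

Let p = d·q^2 = 2.71e+06. δp/p = √((1·δd/d)² + (2·δq/q)²) = √(0.00461 + 0.0220) = 0.163, so δp = 4.41e+05.
Q = p − r + b: δQ = √(δp² + δr² + δb²) = √(1.95e+11 + 1.44e+09 + 1.02e+09) = 4.44e+05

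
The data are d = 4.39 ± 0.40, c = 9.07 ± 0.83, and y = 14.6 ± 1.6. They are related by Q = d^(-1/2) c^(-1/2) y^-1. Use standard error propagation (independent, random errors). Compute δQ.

For a monomial Q ∝ d^(-1/2), c^(-1/2), y^-1, fractional errors add in quadrature:
  (−½·δd/d)² = (-0.5×0.0911)² = 0.00208;  (−½·δc/c)² = (-0.5×0.0915)² = 0.00209;  (-1·δy/y)² = (-1×0.110)² = 0.0120
δQ/Q = √(0.0162) = 0.127
Q = 0.0109, so δQ = 0.127 × 0.0109 = 0.00138.

0.00138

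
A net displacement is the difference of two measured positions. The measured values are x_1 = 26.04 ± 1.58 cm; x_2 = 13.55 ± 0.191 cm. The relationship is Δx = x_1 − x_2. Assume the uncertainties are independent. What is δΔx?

1.59 cm

Absolute uncertainties add in quadrature for a linear combination:
  (δx_1)² = 2.50;  (δx_2)² = 0.0365
δΔx = √(2.53) = 1.59 cm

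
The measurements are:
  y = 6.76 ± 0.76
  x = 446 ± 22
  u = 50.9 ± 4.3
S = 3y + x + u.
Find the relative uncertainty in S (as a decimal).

0.0436

Each term contributes (cᵢ δxᵢ)² to (δS)²:
  (3·δy)² = 5.20;  (δx)² = 484;  (δu)² = 18.5
δS = √(508) = 22.5
S = 517, so δS/S = 22.5/517 = 0.0436.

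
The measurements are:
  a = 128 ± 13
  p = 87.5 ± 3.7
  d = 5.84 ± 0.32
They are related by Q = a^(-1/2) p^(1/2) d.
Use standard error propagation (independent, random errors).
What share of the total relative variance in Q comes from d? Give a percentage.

49.8%

(δQ/Q)² = (−½·δa/a)² + (½·δp/p)² + (1·δd/d)²
  a term: (-0.5×0.102)² = 0.00258
  p term: (0.5×0.0423)² = 0.000447
  d term: (1×0.0548)² = 0.00300
Total = 0.00603. Share from d = 0.00300/0.00603 = 0.498.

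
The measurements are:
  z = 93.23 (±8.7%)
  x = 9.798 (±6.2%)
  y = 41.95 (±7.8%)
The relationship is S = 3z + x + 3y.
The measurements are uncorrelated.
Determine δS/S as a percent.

Absolute uncertainties add in quadrature for a linear combination:
  (3·δz)² = 592;  (δx)² = 0.369;  (3·δy)² = 96.4
δS = √(689) = 26.2
S = 415.3, so δS/S = 26.2/415.3 = 0.0632.

6.32%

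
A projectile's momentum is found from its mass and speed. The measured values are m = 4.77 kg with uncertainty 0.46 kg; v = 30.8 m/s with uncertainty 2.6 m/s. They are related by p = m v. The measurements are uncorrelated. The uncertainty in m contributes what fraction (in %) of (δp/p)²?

(δp/p)² = (1·δm/m)² + (1·δv/v)²
  m term: (1×0.0964)² = 0.00930
  v term: (1×0.0844)² = 0.00713
Total = 0.0164. Share from m = 0.00930/0.0164 = 0.566.

56.6%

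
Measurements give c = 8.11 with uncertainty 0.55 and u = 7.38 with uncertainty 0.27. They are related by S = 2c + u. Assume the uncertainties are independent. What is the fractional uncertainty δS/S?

0.0480

Sums and differences: (δS)² = Σ (cᵢ δxᵢ)².
  (2·δc)² = 1.21;  (δu)² = 0.0729
δS = √(1.28) = 1.13
S = 23.6, so δS/S = 1.13/23.6 = 0.0480.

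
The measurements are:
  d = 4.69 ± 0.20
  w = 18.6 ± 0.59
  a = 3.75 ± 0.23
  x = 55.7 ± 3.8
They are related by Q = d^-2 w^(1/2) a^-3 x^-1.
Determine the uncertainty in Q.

1.43e-05

Products/powers → add relative errors in quadrature, weighted by exponent:
  (-2·δd/d)² = (-2×0.0426)² = 0.00727;  (½·δw/w)² = (0.5×0.0317)² = 0.000252;  (-3·δa/a)² = (-3×0.0613)² = 0.0339;  (-1·δx/x)² = (-1×0.0682)² = 0.00465
δQ/Q = √(0.0460) = 0.215
Q = 6.68e-05, so δQ = 0.215 × 6.68e-05 = 1.43e-05.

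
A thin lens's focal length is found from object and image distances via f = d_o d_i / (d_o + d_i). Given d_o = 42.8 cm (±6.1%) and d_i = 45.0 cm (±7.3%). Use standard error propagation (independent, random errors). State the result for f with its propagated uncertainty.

∂f/∂d_o = (d_i/(d_o+d_i))² = 0.263;  ∂f/∂d_i = (d_o/(d_o+d_i))² = 0.238
δf = √((∂f/∂d_o · δd_o)² + (∂f/∂d_i · δd_i)²) = √(0.470 + 0.609) = 1.04 cm
f = 21.9 cm.

21.9 ± 1.04 cm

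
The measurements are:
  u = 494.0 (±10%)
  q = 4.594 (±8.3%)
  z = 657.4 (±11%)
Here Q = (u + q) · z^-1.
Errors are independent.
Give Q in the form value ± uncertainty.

Let w = u + q = 498.6. δw = √(δu² + δq²) = √(2440 + 0.145) = 49.4, so δw/w = 0.0991.
Q is then a monomial in w, z:
δQ/Q = √((δw/w)² + (-1·δz/z)²) = √(0.00982 + 0.0121) = 0.148
Q = 0.7584, so δQ = 0.148 × 0.7584 = 0.112.

0.7584 ± 0.112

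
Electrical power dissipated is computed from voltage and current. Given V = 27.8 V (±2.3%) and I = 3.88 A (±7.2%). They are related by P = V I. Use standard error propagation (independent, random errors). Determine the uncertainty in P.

8.15 W

Products/powers → add relative errors in quadrature, weighted by exponent:
  (1·δV/V)² = (1×0.0230)² = 0.000529;  (1·δI/I)² = (1×0.0720)² = 0.00518
δP/P = √(0.00571) = 0.0756
P = 108 W, so δP = 0.0756 × 108 = 8.15 W.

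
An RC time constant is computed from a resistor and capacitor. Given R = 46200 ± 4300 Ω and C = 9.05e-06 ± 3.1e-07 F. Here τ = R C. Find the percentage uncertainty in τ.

9.92%

Each factor contributes (exponent × relative error)² to (δτ/τ)²:
  (1·δR/R)² = (1×0.0931)² = 0.00866;  (1·δC/C)² = (1×0.0343)² = 0.00117
δτ/τ = √(0.00984) = 0.0992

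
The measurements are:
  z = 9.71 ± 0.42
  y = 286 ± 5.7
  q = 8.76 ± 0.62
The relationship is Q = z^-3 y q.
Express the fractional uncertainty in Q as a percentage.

14.9%

For a monomial Q ∝ z^-3, y, q, fractional errors add in quadrature:
  (-3·δz/z)² = (-3×0.0433)² = 0.0168;  (1·δy/y)² = (1×0.0199)² = 0.000397;  (1·δq/q)² = (1×0.0708)² = 0.00501
δQ/Q = √(0.0222) = 0.149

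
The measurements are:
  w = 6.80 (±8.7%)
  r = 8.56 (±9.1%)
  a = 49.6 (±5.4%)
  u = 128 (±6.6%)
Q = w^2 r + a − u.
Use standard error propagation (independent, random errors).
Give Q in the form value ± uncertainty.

Let p = w^2·r = 396. δp/p = √((2·δw/w)² + (1·δr/r)²) = √(0.0303 + 0.00828) = 0.196, so δp = 77.7.
Q = p + a − u: δQ = √(δp² + δa² + δu²) = √(6040 + 7.17 + 71.4) = 78.2
Q = 317.

317 ± 78.2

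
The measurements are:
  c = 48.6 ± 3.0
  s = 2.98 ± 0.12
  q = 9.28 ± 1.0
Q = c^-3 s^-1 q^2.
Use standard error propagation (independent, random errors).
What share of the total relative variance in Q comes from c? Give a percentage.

(δQ/Q)² = (-3·δc/c)² + (-1·δs/s)² + (2·δq/q)²
  c term: (-3×0.0617)² = 0.0343
  s term: (-1×0.0403)² = 0.00162
  q term: (2×0.108)² = 0.0464
Total = 0.0824. Share from c = 0.0343/0.0824 = 0.416.

41.6%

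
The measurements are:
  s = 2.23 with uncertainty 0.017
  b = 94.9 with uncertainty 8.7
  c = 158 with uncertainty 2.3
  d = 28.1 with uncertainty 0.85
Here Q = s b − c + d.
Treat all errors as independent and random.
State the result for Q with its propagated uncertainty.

Let p = s·b = 212. δp/p = √((1·δs/s)² + (1·δb/b)²) = √(5.81e-05 + 0.00840) = 0.0920, so δp = 19.5.
Q = p − c + d: δQ = √(δp² + δc² + δd²) = √(379 + 5.29 + 0.722) = 19.6
Q = 81.7.

81.7 ± 19.6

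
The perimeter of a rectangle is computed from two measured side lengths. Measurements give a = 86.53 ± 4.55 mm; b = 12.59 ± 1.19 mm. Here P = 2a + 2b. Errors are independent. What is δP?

Sums and differences: (δP)² = Σ (cᵢ δxᵢ)².
  (2·δa)² = 82.8;  (2·δb)² = 5.66
δP = √(88.5) = 9.41 mm

9.41 mm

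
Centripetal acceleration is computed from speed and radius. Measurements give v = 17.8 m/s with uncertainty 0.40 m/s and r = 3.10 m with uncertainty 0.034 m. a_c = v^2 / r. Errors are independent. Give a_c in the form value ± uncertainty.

Each factor contributes (exponent × relative error)² to (δa_c/a_c)²:
  (2·δv/v)² = (2×0.0225)² = 0.00202;  (-1·δr/r)² = (-1×0.0110)² = 0.000120
δa_c/a_c = √(0.00214) = 0.0463
a_c = 102 m/s^2, so δa_c = 0.0463 × 102 = 4.73 m/s^2.

102 ± 4.73 m/s^2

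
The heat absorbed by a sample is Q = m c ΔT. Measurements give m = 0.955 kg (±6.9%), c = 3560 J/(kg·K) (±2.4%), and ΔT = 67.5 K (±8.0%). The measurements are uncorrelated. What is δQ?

Products/powers → add relative errors in quadrature, weighted by exponent:
  (1·δm/m)² = (1×0.0690)² = 0.00476;  (1·δc/c)² = (1×0.0240)² = 0.000576;  (1·δΔT/ΔT)² = (1×0.0800)² = 0.00640
δQ/Q = √(0.0117) = 0.108
Q = 2.29e+05 J, so δQ = 0.108 × 2.29e+05 = 24900 J.

24900 J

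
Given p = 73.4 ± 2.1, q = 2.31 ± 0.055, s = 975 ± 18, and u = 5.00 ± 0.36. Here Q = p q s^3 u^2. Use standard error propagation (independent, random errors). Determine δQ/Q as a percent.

For a monomial Q ∝ p, q, s^3, u^2, fractional errors add in quadrature:
  (1·δp/p)² = (1×0.0286)² = 0.000819;  (1·δq/q)² = (1×0.0238)² = 0.000567;  (3·δs/s)² = (3×0.0185)² = 0.00307;  (2·δu/u)² = (2×0.0720)² = 0.0207
δQ/Q = √(0.0252) = 0.159

15.9%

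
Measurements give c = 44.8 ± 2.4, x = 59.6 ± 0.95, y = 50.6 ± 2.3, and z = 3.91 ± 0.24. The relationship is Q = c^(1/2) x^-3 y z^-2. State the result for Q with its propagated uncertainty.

(1.05 ± 0.149) × 10^-4

Each factor contributes (exponent × relative error)² to (δQ/Q)²:
  (½·δc/c)² = (0.5×0.0536)² = 0.000717;  (-3·δx/x)² = (-3×0.0159)² = 0.00229;  (1·δy/y)² = (1×0.0455)² = 0.00207;  (-2·δz/z)² = (-2×0.0614)² = 0.0151
δQ/Q = √(0.0201) = 0.142
Q = 0.000105, so δQ = 0.142 × 0.000105 = 1.49e-05.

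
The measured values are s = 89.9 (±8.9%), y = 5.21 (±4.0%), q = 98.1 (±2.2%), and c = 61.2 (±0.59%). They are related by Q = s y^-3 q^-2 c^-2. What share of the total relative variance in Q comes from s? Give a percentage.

(δQ/Q)² = (1·δs/s)² + (-3·δy/y)² + (-2·δq/q)² + (-2·δc/c)²
  s term: (1×0.0890)² = 0.00792
  y term: (-3×0.0400)² = 0.0144
  q term: (-2×0.0220)² = 0.00194
  c term: (-2×0.00590)² = 0.000139
Total = 0.0244. Share from s = 0.00792/0.0244 = 0.325.

32.5%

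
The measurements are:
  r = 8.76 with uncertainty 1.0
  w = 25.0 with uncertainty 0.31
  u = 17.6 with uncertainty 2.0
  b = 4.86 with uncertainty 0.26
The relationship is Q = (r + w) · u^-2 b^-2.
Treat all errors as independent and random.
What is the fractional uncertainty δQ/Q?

Let h = r + w = 33.8. δh = √(δr² + δw²) = √(1.00 + 0.0961) = 1.05, so δh/h = 0.0310.
Q is then a monomial in h, u, b:
δQ/Q = √((δh/h)² + (-2·δu/u)² + (-2·δb/b)²) = √(0.000962 + 0.0517 + 0.0114) = 0.253

0.253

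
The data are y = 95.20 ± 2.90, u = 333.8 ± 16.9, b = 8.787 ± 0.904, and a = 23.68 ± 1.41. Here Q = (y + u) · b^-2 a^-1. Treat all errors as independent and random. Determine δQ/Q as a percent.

21.8%

Let w = y + u = 429.0. δw = √(δy² + δu²) = √(8.41 + 286) = 17.1, so δw/w = 0.0400.
Q is then a monomial in w, b, a:
δQ/Q = √((δw/w)² + (-2·δb/b)² + (-1·δa/a)²) = √(0.00160 + 0.0423 + 0.00355) = 0.218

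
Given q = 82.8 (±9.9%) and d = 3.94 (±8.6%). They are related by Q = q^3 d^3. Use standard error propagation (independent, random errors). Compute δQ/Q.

Products/powers → add relative errors in quadrature, weighted by exponent:
  (3·δq/q)² = (3×0.0990)² = 0.0882;  (3·δd/d)² = (3×0.0860)² = 0.0666
δQ/Q = √(0.155) = 0.393

0.393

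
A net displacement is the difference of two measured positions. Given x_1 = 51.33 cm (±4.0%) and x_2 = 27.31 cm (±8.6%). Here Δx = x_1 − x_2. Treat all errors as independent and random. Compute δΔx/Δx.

Each term contributes (cᵢ δxᵢ)² to (δΔx)²:
  (δx_1)² = 4.22;  (δx_2)² = 5.52
δΔx = √(9.73) = 3.12 cm
Δx = 24.02 cm, so δΔx/Δx = 3.12/24.02 = 0.130.

0.130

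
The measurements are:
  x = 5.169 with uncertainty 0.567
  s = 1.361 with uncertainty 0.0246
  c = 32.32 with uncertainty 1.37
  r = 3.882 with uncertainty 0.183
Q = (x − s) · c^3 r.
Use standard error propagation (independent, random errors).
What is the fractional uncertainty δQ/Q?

Let u = x − s = 3.808. δu = √(δx² + δs²) = √(0.321 + 0.000605) = 0.568, so δu/u = 0.149.
Q is then a monomial in u, c, r:
δQ/Q = √((δu/u)² + (3·δc/c)² + (1·δr/r)²) = √(0.0222 + 0.0162 + 0.00222) = 0.202

0.202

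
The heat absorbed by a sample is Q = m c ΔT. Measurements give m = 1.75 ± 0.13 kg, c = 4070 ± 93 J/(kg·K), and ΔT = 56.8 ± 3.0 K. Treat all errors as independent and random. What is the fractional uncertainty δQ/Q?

For a monomial Q ∝ m, c, ΔT, fractional errors add in quadrature:
  (1·δm/m)² = (1×0.0743)² = 0.00552;  (1·δc/c)² = (1×0.0229)² = 0.000522;  (1·δΔT/ΔT)² = (1×0.0528)² = 0.00279
δQ/Q = √(0.00883) = 0.0940

0.0940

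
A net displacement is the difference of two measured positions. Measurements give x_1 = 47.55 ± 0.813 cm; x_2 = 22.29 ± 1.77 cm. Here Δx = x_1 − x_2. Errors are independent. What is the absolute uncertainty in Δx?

Sums and differences: (δΔx)² = Σ (cᵢ δxᵢ)².
  (δx_1)² = 0.661;  (δx_2)² = 3.13
δΔx = √(3.79) = 1.95 cm

1.95 cm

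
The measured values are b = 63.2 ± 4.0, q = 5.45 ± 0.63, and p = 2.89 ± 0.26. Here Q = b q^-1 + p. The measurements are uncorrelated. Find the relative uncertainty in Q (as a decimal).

0.107

Let w = b·q^-1 = 11.6. δw/w = √((1·δb/b)² + (-1·δq/q)²) = √(0.00401 + 0.0134) = 0.132, so δw = 1.53.
Q = w + p: δQ = √(δw² + δp²) = √(2.34 + 0.0676) = 1.55
Q = 14.5, so δQ/Q = 1.55/14.5 = 0.107.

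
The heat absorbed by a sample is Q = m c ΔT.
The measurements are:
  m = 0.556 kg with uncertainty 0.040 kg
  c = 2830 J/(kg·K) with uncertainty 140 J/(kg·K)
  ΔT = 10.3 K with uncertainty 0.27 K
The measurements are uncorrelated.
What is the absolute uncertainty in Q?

1480 J

Relative error in a monomial: (δQ/Q)² = Σ (nᵢ · δxᵢ/xᵢ)².
  (1·δm/m)² = (1×0.0719)² = 0.00518;  (1·δc/c)² = (1×0.0495)² = 0.00245;  (1·δΔT/ΔT)² = (1×0.0262)² = 0.000687
δQ/Q = √(0.00831) = 0.0912
Q = 16200 J, so δQ = 0.0912 × 16200 = 1480 J.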